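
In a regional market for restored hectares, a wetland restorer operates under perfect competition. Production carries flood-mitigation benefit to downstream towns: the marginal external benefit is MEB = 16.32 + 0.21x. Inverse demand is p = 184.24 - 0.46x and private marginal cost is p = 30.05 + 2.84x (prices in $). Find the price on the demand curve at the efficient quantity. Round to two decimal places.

Social marginal cost = private MC − MEB = 13.73 + 2.63x.
Set SMC = demand: 13.73 + 2.63x = 184.24 - 0.46x → x* = 55.1812.
Consumer price on the demand curve at x*: 184.24 − 0.46×55.1812 = 158.8566.

P = $158.86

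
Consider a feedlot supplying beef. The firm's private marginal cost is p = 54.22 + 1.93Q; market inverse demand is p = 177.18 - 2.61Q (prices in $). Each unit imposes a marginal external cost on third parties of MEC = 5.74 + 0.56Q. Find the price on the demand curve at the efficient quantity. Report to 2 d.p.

P = $117.19

Social marginal cost = private MC + MEC = 59.96 + 2.49Q.
Set SMC = demand: 59.96 + 2.49Q = 177.18 - 2.61Q → Q* = 22.9843.
Consumer price on the demand curve at Q*: 177.18 − 2.61×22.9843 = 117.1910.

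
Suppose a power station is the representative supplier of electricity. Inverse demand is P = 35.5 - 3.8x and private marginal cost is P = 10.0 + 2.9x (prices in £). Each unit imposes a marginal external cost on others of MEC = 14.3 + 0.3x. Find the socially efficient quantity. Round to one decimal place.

Social marginal cost = private MC + MEC = 24.3 + 3.2x.
Set SMC = demand: 24.3 + 3.2x = 35.5 - 3.8x → x* = 1.6000.

x* = 1.6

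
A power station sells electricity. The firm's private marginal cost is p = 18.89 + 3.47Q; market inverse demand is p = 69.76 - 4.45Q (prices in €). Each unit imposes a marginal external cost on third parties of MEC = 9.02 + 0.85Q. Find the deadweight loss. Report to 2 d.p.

Market equilibrium (private): 18.89 + 3.47Q = 69.76 - 4.45Q → Q_m = 6.4230.
Social marginal cost = private MC + MEC = 27.91 + 4.32Q.
Set SMC = demand: 27.91 + 4.32Q = 69.76 - 4.45Q → Q* = 4.7719.
Height of the DWL triangle at Q_m is SMC(Q_m) − demand(Q_m) = MEC(Q_m) = 14.4795.
DWL = ½ × 1.6511 × 14.4795 = 11.9536.

DWL = €11.95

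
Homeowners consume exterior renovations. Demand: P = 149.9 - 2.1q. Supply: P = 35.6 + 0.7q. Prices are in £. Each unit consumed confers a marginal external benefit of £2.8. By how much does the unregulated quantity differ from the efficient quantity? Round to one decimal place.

Market equilibrium (private): 35.6 + 0.7q = 149.9 - 2.1q → q_m = 40.8214.
Social marginal benefit = demand + MEB = 152.7 - 2.1q.
Set SMB = MC: 152.7 - 2.1q = 35.6 + 0.7q → q* = 41.8214.
Gap = |40.8214 − 41.8214| = 1.0000.

1.0 units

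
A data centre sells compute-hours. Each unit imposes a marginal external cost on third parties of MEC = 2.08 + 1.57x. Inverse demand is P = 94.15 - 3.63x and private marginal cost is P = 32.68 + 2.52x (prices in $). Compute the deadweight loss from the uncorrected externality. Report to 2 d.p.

DWL = $20.46

Market equilibrium (private): 32.68 + 2.52x = 94.15 - 3.63x → x_m = 9.9951.
Social marginal cost = private MC + MEC = 34.76 + 4.09x.
Set SMC = demand: 34.76 + 4.09x = 94.15 - 3.63x → x* = 7.6930.
The welfare-loss triangle has base |x_m − x*| and height MEC(x_m) (the vertical gap between SMC and demand is zero at x* and MEC at x_m).
DWL = ½ × 2.3021 × 17.7723 = 20.4568.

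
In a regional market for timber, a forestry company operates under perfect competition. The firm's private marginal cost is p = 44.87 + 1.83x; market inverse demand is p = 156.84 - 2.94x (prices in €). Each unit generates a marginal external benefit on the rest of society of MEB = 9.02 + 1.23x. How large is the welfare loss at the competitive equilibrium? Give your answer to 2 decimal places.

Market equilibrium (private): 44.87 + 1.83x = 156.84 - 2.94x → x_m = 23.4738.
Social marginal cost = private MC − MEB = 35.85 + 0.60x.
Set SMC = demand: 35.85 + 0.60x = 156.84 - 2.94x → x* = 34.1780.
Between x* and x_m the wedge demand − SMC runs linearly from 0 to MEB(x_m), so the loss is a triangle.
DWL = ½ × 10.7042 × 37.8928 = 202.8061.

DWL = €202.81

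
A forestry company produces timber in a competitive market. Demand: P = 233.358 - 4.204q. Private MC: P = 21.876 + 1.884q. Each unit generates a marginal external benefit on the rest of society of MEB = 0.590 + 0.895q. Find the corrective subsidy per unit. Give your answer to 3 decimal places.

Social marginal cost = private MC − MEB = 21.286 + 0.989q.
Set SMC = demand: 21.286 + 0.989q = 233.358 - 4.204q → q* = 40.8381.
The Pigouvian subsidy equals MEB at q*: 0.590 + 0.895×40.8381 = 37.1401.

subsidy = 37.140 per unit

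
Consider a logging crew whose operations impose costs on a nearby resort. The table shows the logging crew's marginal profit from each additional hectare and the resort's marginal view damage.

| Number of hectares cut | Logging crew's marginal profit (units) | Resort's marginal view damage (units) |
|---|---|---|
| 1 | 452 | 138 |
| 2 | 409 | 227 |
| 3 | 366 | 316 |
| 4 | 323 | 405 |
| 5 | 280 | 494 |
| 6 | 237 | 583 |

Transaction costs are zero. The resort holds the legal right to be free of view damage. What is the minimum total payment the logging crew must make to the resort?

Efficient level: marginal profit ≥ marginal view damage through level 3, so k* = 3.
With the resort holding the right, the logging crew must at least compensate total damage at k*: 138 + 227 + 316 = 681.

681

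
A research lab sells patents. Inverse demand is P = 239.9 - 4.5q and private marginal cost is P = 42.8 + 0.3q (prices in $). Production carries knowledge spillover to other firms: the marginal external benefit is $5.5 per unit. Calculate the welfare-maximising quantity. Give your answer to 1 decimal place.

q* = 42.2

Social marginal cost = private MC − MEB = 37.3 + 0.3q.
Set SMC = demand: 37.3 + 0.3q = 239.9 - 4.5q → q* = 42.2083.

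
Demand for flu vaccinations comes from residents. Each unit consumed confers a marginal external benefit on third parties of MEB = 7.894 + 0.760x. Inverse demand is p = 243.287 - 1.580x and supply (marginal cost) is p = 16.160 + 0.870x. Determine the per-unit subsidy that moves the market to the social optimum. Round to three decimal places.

Social marginal benefit = demand + MEB = 251.181 - 0.820x.
Set SMB = MC: 251.181 - 0.820x = 16.160 + 0.870x → x* = 139.0657.
The Pigouvian subsidy equals MEB at x*: 7.894 + 0.760×139.0657 = 113.5839.

subsidy = 113.584 per unit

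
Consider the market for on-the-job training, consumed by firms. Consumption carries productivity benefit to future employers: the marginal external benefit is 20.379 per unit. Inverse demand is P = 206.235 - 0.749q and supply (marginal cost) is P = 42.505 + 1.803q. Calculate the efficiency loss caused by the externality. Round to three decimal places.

Market equilibrium (private): 42.505 + 1.803q = 206.235 - 0.749q → q_m = 64.1575.
Social marginal benefit = demand + MEB = 226.614 - 0.749q.
Set SMB = MC: 226.614 - 0.749q = 42.505 + 1.803q → q* = 72.1430.
Between q* and q_m the wedge SMB − MC runs linearly from 0 to MEB(q_m), so the loss is a triangle.
DWL = ½ × 7.9855 × 20.3790 = 81.3683.

DWL = 81.368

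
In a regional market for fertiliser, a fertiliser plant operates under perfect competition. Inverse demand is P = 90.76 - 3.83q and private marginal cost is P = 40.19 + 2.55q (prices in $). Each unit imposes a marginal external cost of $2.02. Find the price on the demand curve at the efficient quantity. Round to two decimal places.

P = $61.61

Social marginal cost = private MC + MEC = 42.21 + 2.55q.
Set SMC = demand: 42.21 + 2.55q = 90.76 - 3.83q → q* = 7.6097.
Consumer price on the demand curve at q*: 90.76 − 3.83×7.6097 = 61.6148.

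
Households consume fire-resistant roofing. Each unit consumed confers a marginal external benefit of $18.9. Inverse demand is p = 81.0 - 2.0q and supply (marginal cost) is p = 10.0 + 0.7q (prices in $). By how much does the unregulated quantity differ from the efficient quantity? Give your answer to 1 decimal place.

Market equilibrium (private): 10.0 + 0.7q = 81.0 - 2.0q → q_m = 26.2963.
Social marginal benefit = demand + MEB = 99.9 - 2.0q.
Set SMB = MC: 99.9 - 2.0q = 10.0 + 0.7q → q* = 33.2963.
Gap = |26.2963 − 33.2963| = 7.0000.

7.0 units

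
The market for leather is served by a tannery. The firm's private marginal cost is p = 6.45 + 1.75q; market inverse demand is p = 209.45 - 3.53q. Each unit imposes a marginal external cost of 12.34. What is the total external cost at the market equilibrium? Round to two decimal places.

474.44

Market equilibrium (private): 6.45 + 1.75q = 209.45 - 3.53q → q_m = 38.4470.
Total external cost = MEC × q_m = 12.34 × 38.4470 = 474.4360.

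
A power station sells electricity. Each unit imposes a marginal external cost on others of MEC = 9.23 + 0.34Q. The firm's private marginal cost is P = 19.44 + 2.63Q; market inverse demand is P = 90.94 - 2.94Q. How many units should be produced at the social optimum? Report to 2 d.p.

Q* = 10.54

Social marginal cost = private MC + MEC = 28.67 + 2.97Q.
Set SMC = demand: 28.67 + 2.97Q = 90.94 - 2.94Q → Q* = 10.5364.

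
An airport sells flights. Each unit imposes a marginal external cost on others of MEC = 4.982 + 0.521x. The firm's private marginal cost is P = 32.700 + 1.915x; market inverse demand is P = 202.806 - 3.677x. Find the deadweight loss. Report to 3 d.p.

DWL = 35.491

Market equilibrium (private): 32.700 + 1.915x = 202.806 - 3.677x → x_m = 30.4195.
Social marginal cost = private MC + MEC = 37.682 + 2.436x.
Set SMC = demand: 37.682 + 2.436x = 202.806 - 3.677x → x* = 27.0119.
The welfare-loss triangle has base |x_m − x*| and height MEC(x_m) (the vertical gap between SMC and demand is zero at x* and MEC at x_m).
DWL = ½ × 3.4076 × 20.8306 = 35.4912.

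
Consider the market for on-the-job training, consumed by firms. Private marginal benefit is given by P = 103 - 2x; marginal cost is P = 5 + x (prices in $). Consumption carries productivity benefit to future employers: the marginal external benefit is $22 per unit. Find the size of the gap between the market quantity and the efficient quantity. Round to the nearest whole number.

7 units

Market equilibrium (private): 5 + x = 103 - 2x → x_m = 32.6667.
Social marginal benefit = demand + MEB = 125 - 2x.
Set SMB = MC: 125 - 2x = 5 + x → x* = 40.0000.
Gap = |32.6667 − 40.0000| = 7.3333.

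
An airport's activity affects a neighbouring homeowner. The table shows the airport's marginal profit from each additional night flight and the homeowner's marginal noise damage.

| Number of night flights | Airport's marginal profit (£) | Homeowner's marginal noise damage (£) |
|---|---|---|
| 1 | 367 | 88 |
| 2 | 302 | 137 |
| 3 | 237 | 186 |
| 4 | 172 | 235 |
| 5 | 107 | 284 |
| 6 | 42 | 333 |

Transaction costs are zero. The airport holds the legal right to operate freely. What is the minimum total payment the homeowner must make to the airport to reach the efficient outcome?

£321

Left alone the airport would choose level 6 (marginal profit stays positive).
Efficient level: k* = 3 (marginal profit ≥ marginal noise damage through 3).
The homeowner must at least cover the airport's forgone profit from cutting 6→3: 172 + 107 + 42 = 321.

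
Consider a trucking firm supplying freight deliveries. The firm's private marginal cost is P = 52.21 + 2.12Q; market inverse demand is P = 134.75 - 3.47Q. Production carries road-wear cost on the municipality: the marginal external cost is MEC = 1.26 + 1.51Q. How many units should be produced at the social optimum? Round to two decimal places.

Social marginal cost = private MC + MEC = 53.47 + 3.63Q.
Set SMC = demand: 53.47 + 3.63Q = 134.75 - 3.47Q → Q* = 11.4479.

Q* = 11.45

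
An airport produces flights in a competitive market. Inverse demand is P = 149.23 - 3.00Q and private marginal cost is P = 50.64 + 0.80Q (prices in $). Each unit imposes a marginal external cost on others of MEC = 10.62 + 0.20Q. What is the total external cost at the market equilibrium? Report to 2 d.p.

Market equilibrium (private): 50.64 + 0.80Q = 149.23 - 3.00Q → Q_m = 25.9447.
Total external cost = ∫₀^{Q_m} (10.62 + 0.20Q) dQ = 10.62×25.9447 + ½×0.20×25.9447² = 342.8455.

$342.85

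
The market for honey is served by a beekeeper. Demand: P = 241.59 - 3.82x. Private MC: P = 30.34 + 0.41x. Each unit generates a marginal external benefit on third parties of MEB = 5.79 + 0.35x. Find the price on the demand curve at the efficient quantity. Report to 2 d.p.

Social marginal cost = private MC − MEB = 24.55 + 0.06x.
Set SMC = demand: 24.55 + 0.06x = 241.59 - 3.82x → x* = 55.9381.
Consumer price on the demand curve at x*: 241.59 − 3.82×55.9381 = 27.9065.

P = 27.91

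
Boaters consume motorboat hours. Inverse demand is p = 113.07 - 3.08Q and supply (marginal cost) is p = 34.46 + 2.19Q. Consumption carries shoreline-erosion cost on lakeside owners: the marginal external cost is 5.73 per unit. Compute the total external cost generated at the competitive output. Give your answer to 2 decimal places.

85.47

Market equilibrium (private): 34.46 + 2.19Q = 113.07 - 3.08Q → Q_m = 14.9165.
Total external cost = MEC × Q_m = 5.73 × 14.9165 = 85.4715.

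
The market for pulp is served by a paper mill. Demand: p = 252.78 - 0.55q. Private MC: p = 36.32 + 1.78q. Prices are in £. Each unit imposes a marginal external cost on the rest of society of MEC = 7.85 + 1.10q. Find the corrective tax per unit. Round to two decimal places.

Social marginal cost = private MC + MEC = 44.17 + 2.88q.
Set SMC = demand: 44.17 + 2.88q = 252.78 - 0.55q → q* = 60.8192.
The Pigouvian tax equals MEC at q*: 7.85 + 1.10×60.8192 = 74.7511.

tax = £74.75 per unit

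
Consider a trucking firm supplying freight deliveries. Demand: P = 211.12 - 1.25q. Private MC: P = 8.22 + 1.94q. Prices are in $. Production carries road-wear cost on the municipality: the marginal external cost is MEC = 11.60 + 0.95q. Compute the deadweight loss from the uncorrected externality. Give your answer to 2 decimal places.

DWL = $626.52

Market equilibrium (private): 8.22 + 1.94q = 211.12 - 1.25q → q_m = 63.6050.
Social marginal cost = private MC + MEC = 19.82 + 2.89q.
Set SMC = demand: 19.82 + 2.89q = 211.12 - 1.25q → q* = 46.2077.
The loss is the area between SMC and demand from q* to q_m; with linear curves that's a triangle of height MEC(q_m).
DWL = ½ × 17.3973 × 72.0248 = 626.5185.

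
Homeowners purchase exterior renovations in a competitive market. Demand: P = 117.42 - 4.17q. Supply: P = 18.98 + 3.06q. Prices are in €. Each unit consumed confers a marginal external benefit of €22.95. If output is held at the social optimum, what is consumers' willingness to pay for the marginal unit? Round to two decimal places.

Social marginal benefit = demand + MEB = 140.37 - 4.17q.
Set SMB = MC: 140.37 - 4.17q = 18.98 + 3.06q → q* = 16.7898.
Consumer price on the demand curve at q*: 117.42 − 4.17×16.7898 = 47.4065.

P = €47.41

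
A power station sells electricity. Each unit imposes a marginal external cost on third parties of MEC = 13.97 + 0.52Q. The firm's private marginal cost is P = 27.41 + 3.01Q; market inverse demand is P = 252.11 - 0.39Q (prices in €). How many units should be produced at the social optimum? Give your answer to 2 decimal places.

Social marginal cost = private MC + MEC = 41.38 + 3.53Q.
Set SMC = demand: 41.38 + 3.53Q = 252.11 - 0.39Q → Q* = 53.7577.

Q* = 53.76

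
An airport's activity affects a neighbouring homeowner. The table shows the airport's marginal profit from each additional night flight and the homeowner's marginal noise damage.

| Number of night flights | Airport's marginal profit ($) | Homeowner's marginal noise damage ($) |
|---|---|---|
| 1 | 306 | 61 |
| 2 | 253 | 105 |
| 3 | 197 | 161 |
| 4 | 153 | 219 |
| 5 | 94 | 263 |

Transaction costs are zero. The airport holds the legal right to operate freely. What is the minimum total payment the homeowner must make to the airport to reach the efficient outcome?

$247

Left alone the airport would choose level 5 (marginal profit stays positive).
Efficient level: k* = 3 (marginal profit ≥ marginal noise damage through 3).
The homeowner must at least cover the airport's forgone profit from cutting 5→3: 153 + 94 = 247.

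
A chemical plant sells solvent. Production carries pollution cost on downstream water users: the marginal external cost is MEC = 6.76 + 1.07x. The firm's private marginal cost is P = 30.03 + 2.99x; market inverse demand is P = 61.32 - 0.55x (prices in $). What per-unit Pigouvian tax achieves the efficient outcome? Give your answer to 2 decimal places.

Social marginal cost = private MC + MEC = 36.79 + 4.06x.
Set SMC = demand: 36.79 + 4.06x = 61.32 - 0.55x → x* = 5.3210.
The Pigouvian tax equals MEC at x*: 6.76 + 1.07×5.3210 = 12.4535.

tax = $12.45 per unit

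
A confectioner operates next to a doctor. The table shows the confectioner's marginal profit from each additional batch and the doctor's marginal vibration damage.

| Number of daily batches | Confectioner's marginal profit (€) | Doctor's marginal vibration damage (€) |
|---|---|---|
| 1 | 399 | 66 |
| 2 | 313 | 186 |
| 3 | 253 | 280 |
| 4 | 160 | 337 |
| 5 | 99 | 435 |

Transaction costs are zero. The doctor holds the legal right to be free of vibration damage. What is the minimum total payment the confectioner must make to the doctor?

€252

Efficient level: marginal profit ≥ marginal vibration damage through level 2, so k* = 2.
With the doctor holding the right, the confectioner must at least compensate total damage at k*: 66 + 186 = 252.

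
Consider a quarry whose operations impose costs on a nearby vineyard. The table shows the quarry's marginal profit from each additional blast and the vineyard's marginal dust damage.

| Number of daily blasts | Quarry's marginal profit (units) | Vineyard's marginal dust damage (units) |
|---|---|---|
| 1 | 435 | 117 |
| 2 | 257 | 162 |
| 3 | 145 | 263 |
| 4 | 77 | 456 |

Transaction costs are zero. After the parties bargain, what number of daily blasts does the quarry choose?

2

Bargaining reaches the level where marginal profit last exceeds marginal dust damage.
That holds through level 2 (257 ≥ 162) but not at 3 (145 < 263).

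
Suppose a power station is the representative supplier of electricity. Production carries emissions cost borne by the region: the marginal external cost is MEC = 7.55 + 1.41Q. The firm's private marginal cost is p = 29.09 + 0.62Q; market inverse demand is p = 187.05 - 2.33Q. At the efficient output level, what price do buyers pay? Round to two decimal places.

Social marginal cost = private MC + MEC = 36.64 + 2.03Q.
Set SMC = demand: 36.64 + 2.03Q = 187.05 - 2.33Q → Q* = 34.4977.
Consumer price on the demand curve at Q*: 187.05 − 2.33×34.4977 = 106.6704.

P = 106.67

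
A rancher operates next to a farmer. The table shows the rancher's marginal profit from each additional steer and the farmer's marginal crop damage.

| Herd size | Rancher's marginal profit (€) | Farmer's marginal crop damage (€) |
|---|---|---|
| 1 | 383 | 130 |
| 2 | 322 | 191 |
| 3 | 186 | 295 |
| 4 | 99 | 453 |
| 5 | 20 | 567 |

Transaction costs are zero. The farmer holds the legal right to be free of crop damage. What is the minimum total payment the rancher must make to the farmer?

Efficient level: marginal profit ≥ marginal crop damage through level 2, so k* = 2.
With the farmer holding the right, the rancher must at least compensate total damage at k*: 130 + 191 = 321.

€321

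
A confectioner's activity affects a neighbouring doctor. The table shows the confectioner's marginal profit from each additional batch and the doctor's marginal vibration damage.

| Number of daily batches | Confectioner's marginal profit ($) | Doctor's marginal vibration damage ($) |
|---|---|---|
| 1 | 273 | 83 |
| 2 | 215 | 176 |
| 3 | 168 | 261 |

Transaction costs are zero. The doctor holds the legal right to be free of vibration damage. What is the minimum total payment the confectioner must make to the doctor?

Efficient level: marginal profit ≥ marginal vibration damage through level 2, so k* = 2.
With the doctor holding the right, the confectioner must at least compensate total damage at k*: 83 + 176 = 259.

$259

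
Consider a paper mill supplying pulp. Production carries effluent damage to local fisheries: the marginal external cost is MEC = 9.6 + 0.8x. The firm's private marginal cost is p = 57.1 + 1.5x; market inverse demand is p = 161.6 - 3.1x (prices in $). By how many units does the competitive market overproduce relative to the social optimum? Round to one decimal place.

5.1 units

Market equilibrium (private): 57.1 + 1.5x = 161.6 - 3.1x → x_m = 22.7174.
Social marginal cost = private MC + MEC = 66.7 + 2.3x.
Set SMC = demand: 66.7 + 2.3x = 161.6 - 3.1x → x* = 17.5741.
Gap = |22.7174 − 17.5741| = 5.1433.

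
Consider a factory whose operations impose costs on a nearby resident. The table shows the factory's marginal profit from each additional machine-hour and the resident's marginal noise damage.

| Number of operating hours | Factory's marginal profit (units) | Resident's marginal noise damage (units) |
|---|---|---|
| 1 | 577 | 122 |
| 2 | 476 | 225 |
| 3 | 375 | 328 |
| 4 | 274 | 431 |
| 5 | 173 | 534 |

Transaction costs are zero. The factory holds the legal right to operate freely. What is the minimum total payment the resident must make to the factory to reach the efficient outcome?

447

Left alone the factory would choose level 5 (marginal profit stays positive).
Efficient level: k* = 3 (marginal profit ≥ marginal noise damage through 3).
The resident must at least cover the factory's forgone profit from cutting 5→3: 274 + 173 = 447.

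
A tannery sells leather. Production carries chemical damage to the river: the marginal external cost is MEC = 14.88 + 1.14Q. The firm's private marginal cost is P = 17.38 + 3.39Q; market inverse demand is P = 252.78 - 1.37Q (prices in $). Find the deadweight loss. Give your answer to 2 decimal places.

Market equilibrium (private): 17.38 + 3.39Q = 252.78 - 1.37Q → Q_m = 49.4538.
Social marginal cost = private MC + MEC = 32.26 + 4.53Q.
Set SMC = demand: 32.26 + 4.53Q = 252.78 - 1.37Q → Q* = 37.3763.
The welfare-loss triangle has base |Q_m − Q*| and height MEC(Q_m) (the vertical gap between SMC and demand is zero at Q* and MEC at Q_m).
DWL = ½ × 12.0775 × 71.2573 = 430.3050.

DWL = $430.31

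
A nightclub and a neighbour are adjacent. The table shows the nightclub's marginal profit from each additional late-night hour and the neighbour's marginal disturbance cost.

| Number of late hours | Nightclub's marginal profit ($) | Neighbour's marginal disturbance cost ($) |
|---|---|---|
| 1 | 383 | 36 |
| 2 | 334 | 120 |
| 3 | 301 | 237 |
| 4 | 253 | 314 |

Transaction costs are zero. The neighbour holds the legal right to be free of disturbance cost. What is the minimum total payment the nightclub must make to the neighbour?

$393

Efficient level: marginal profit ≥ marginal disturbance cost through level 3, so k* = 3.
With the neighbour holding the right, the nightclub must at least compensate total damage at k*: 36 + 120 + 237 = 393.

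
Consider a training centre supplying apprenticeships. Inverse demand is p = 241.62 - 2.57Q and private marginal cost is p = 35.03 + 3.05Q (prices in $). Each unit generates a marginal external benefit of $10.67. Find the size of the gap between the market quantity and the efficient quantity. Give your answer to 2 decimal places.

1.90 units

Market equilibrium (private): 35.03 + 3.05Q = 241.62 - 2.57Q → Q_m = 36.7598.
Social marginal cost = private MC − MEB = 24.36 + 3.05Q.
Set SMC = demand: 24.36 + 3.05Q = 241.62 - 2.57Q → Q* = 38.6584.
Gap = |36.7598 − 38.6584| = 1.8986.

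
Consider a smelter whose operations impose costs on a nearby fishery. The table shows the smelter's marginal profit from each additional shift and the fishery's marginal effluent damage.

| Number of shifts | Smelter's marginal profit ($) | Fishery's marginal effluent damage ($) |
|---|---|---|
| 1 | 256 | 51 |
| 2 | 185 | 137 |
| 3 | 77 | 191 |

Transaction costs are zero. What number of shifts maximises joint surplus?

2

Bargaining reaches the level where marginal profit last exceeds marginal effluent damage.
That holds through level 2 (185 ≥ 137) but not at 3 (77 < 191).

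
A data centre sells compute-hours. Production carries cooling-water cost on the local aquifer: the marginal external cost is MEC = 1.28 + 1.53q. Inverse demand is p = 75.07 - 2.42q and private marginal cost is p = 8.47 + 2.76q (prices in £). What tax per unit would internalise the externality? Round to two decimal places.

Social marginal cost = private MC + MEC = 9.75 + 4.29q.
Set SMC = demand: 9.75 + 4.29q = 75.07 - 2.42q → q* = 9.7347.
The Pigouvian tax equals MEC at q*: 1.28 + 1.53×9.7347 = 16.1741.

tax = £16.17 per unit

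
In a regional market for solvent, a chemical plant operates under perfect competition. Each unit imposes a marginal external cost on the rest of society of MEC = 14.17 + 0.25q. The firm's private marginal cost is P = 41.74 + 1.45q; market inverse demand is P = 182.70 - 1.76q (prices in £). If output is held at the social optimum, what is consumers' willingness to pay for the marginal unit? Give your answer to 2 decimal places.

P = £118.21

Social marginal cost = private MC + MEC = 55.91 + 1.70q.
Set SMC = demand: 55.91 + 1.70q = 182.70 - 1.76q → q* = 36.6445.
Consumer price on the demand curve at q*: 182.70 − 1.76×36.6445 = 118.2057.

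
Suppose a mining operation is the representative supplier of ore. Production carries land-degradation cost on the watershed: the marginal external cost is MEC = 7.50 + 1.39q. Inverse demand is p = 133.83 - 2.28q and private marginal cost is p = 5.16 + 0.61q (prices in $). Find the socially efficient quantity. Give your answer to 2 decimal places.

Social marginal cost = private MC + MEC = 12.66 + 2.00q.
Set SMC = demand: 12.66 + 2.00q = 133.83 - 2.28q → q* = 28.3107.

q* = 28.31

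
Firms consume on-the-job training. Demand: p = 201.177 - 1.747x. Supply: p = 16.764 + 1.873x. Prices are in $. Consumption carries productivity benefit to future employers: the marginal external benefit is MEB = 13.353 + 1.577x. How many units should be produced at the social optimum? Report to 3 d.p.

Social marginal benefit = demand + MEB = 214.530 - 0.170x.
Set SMB = MC: 214.530 - 0.170x = 16.764 + 1.873x → x* = 96.8018.

x* = 96.802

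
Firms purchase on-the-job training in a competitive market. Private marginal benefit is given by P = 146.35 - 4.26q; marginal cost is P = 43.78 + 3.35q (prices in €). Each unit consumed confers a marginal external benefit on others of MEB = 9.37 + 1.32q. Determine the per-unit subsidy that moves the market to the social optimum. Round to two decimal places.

subsidy = €32.86 per unit

Social marginal benefit = demand + MEB = 155.72 - 2.94q.
Set SMB = MC: 155.72 - 2.94q = 43.78 + 3.35q → q* = 17.7965.
The Pigouvian subsidy equals MEB at q*: 9.37 + 1.32×17.7965 = 32.8614.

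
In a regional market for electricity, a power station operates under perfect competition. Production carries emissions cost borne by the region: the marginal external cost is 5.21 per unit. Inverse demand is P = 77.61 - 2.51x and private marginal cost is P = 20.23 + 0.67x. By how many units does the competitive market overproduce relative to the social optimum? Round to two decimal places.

1.64 units

Market equilibrium (private): 20.23 + 0.67x = 77.61 - 2.51x → x_m = 18.0440.
Social marginal cost = private MC + MEC = 25.44 + 0.67x.
Set SMC = demand: 25.44 + 0.67x = 77.61 - 2.51x → x* = 16.4057.
Gap = |18.0440 − 16.4057| = 1.6383.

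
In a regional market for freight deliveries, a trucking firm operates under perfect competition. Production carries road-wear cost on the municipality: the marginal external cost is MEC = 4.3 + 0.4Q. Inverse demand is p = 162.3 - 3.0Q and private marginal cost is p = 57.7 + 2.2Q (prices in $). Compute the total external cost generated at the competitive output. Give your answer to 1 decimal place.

Market equilibrium (private): 57.7 + 2.2Q = 162.3 - 3.0Q → Q_m = 20.1154.
Total external cost = ∫₀^{Q_m} (4.3 + 0.4Q) dQ = 4.3×20.1154 + ½×0.4×20.1154² = 167.4221.

$167.4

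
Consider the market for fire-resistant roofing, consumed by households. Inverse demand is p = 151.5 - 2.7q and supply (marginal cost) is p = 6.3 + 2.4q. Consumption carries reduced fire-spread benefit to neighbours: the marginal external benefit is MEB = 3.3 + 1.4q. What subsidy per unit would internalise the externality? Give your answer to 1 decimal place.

subsidy = 59.5 per unit

Social marginal benefit = demand + MEB = 154.8 - 1.3q.
Set SMB = MC: 154.8 - 1.3q = 6.3 + 2.4q → q* = 40.1351.
The Pigouvian subsidy equals MEB at q*: 3.3 + 1.4×40.1351 = 59.4891.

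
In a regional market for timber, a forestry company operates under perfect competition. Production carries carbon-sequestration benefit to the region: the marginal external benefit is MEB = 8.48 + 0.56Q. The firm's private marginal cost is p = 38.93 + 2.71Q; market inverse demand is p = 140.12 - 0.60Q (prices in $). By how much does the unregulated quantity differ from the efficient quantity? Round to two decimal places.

9.31 units

Market equilibrium (private): 38.93 + 2.71Q = 140.12 - 0.60Q → Q_m = 30.5710.
Social marginal cost = private MC − MEB = 30.45 + 2.15Q.
Set SMC = demand: 30.45 + 2.15Q = 140.12 - 0.60Q → Q* = 39.8800.
Gap = |30.5710 − 39.8800| = 9.3090.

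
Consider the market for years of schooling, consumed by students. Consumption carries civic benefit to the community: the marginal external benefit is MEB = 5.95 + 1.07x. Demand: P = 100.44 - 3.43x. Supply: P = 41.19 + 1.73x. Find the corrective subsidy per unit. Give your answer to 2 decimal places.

subsidy = 23.01 per unit

Social marginal benefit = demand + MEB = 106.39 - 2.36x.
Set SMB = MC: 106.39 - 2.36x = 41.19 + 1.73x → x* = 15.9413.
The Pigouvian subsidy equals MEB at x*: 5.95 + 1.07×15.9413 = 23.0072.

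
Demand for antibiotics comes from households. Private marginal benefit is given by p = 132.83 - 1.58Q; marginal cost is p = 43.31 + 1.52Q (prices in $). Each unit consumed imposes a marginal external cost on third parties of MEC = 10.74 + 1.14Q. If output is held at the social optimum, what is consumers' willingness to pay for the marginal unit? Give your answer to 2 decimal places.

P = $103.47

Social marginal benefit = demand − MEC = 122.09 - 2.72Q.
Set SMB = MC: 122.09 - 2.72Q = 43.31 + 1.52Q → Q* = 18.5802.
Consumer price on the demand curve at Q*: 132.83 − 1.58×18.5802 = 103.4733.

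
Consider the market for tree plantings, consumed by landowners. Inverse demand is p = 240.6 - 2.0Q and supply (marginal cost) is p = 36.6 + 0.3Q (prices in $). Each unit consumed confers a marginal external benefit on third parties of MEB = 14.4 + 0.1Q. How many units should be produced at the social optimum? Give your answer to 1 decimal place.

Q* = 99.3

Social marginal benefit = demand + MEB = 255.0 - 1.9Q.
Set SMB = MC: 255.0 - 1.9Q = 36.6 + 0.3Q → Q* = 99.2727.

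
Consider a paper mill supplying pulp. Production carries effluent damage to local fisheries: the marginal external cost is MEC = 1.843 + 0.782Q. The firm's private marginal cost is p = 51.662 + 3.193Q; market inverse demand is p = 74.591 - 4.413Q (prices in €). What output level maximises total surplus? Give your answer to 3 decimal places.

Social marginal cost = private MC + MEC = 53.505 + 3.975Q.
Set SMC = demand: 53.505 + 3.975Q = 74.591 - 4.413Q → Q* = 2.5138.

Q* = 2.514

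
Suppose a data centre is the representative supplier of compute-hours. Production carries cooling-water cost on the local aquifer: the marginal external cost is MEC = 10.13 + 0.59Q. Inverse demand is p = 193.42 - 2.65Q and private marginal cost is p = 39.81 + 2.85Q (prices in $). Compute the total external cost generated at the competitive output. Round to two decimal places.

Market equilibrium (private): 39.81 + 2.85Q = 193.42 - 2.65Q → Q_m = 27.9291.
Total external cost = ∫₀^{Q_m} (10.13 + 0.59Q) dQ = 10.13×27.9291 + ½×0.59×27.9291² = 513.0320.

$513.03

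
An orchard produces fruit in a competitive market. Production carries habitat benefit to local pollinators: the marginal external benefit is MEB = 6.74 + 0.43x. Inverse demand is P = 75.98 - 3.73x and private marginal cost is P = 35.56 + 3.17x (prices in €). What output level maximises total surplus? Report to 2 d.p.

Social marginal cost = private MC − MEB = 28.82 + 2.74x.
Set SMC = demand: 28.82 + 2.74x = 75.98 - 3.73x → x* = 7.2890.

x* = 7.29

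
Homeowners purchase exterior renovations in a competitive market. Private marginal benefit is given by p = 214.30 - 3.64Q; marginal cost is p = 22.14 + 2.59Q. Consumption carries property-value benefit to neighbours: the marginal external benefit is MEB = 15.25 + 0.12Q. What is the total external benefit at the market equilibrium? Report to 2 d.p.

527.46

Market equilibrium (private): 22.14 + 2.59Q = 214.30 - 3.64Q → Q_m = 30.8443.
Total external benefit = ∫₀^{Q_m} (15.25 + 0.12Q) dQ = 15.25×30.8443 + ½×0.12×30.8443² = 527.4578.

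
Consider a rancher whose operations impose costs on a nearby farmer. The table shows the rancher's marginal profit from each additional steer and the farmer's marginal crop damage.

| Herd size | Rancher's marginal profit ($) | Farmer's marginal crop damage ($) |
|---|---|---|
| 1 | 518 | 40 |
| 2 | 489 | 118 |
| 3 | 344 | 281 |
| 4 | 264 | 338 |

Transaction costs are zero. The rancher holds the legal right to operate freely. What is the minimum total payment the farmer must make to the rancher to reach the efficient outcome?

Left alone the rancher would choose level 4 (marginal profit stays positive).
Efficient level: k* = 3 (marginal profit ≥ marginal crop damage through 3).
The farmer must at least cover the rancher's forgone profit from cutting 4→3: 264 = 264.

$264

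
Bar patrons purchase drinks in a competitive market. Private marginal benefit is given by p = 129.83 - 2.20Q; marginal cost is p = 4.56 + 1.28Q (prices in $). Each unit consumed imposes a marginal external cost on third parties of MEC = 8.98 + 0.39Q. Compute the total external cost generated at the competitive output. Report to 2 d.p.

$575.93

Market equilibrium (private): 4.56 + 1.28Q = 129.83 - 2.20Q → Q_m = 35.9971.
Total external cost = ∫₀^{Q_m} (8.98 + 0.39Q) dQ = 8.98×35.9971 + ½×0.39×35.9971² = 575.9332.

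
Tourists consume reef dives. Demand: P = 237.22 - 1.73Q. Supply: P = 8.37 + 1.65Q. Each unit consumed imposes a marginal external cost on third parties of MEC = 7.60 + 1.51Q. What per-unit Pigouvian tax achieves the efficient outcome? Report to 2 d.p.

Social marginal benefit = demand − MEC = 229.62 - 3.24Q.
Set SMB = MC: 229.62 - 3.24Q = 8.37 + 1.65Q → Q* = 45.2454.
The Pigouvian tax equals MEC at Q*: 7.60 + 1.51×45.2454 = 75.9206.

tax = 75.92 per unit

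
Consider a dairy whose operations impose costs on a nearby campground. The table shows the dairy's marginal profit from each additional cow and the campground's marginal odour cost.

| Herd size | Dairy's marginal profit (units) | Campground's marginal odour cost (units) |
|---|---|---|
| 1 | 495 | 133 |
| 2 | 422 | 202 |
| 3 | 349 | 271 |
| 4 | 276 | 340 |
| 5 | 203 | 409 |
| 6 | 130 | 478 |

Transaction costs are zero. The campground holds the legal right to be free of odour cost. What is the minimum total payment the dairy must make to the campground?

Efficient level: marginal profit ≥ marginal odour cost through level 3, so k* = 3.
With the campground holding the right, the dairy must at least compensate total damage at k*: 133 + 202 + 271 = 606.

606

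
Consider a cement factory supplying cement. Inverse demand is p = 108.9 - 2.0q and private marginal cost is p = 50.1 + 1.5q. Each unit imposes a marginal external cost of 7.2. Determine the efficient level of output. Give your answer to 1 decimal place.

q* = 14.7

Social marginal cost = private MC + MEC = 57.3 + 1.5q.
Set SMC = demand: 57.3 + 1.5q = 108.9 - 2.0q → q* = 14.7429.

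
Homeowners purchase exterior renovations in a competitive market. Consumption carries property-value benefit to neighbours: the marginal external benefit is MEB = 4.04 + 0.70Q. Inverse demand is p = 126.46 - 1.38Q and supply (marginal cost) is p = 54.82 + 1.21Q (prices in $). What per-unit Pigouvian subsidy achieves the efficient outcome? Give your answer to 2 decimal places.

subsidy = $32.07 per unit

Social marginal benefit = demand + MEB = 130.50 - 0.68Q.
Set SMB = MC: 130.50 - 0.68Q = 54.82 + 1.21Q → Q* = 40.0423.
The Pigouvian subsidy equals MEB at Q*: 4.04 + 0.70×40.0423 = 32.0696.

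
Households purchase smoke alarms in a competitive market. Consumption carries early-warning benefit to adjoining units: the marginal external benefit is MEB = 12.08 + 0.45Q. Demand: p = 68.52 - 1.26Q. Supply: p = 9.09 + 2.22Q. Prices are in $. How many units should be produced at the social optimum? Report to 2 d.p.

Social marginal benefit = demand + MEB = 80.60 - 0.81Q.
Set SMB = MC: 80.60 - 0.81Q = 9.09 + 2.22Q → Q* = 23.6007.

Q* = 23.60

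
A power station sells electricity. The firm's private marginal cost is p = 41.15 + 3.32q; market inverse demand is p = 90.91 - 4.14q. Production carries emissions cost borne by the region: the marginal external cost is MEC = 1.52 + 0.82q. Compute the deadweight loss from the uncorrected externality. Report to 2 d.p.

Market equilibrium (private): 41.15 + 3.32q = 90.91 - 4.14q → q_m = 6.6702.
Social marginal cost = private MC + MEC = 42.67 + 4.14q.
Set SMC = demand: 42.67 + 4.14q = 90.91 - 4.14q → q* = 5.8261.
The loss is the area between SMC and demand from q* to q_m; with linear curves that's a triangle of height MEC(q_m).
DWL = ½ × 0.8441 × 6.9896 = 2.9500.

DWL = 2.95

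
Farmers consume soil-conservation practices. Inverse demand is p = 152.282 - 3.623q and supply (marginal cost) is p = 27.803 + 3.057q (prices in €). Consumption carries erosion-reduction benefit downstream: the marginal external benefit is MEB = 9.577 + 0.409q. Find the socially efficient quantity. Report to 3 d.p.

Social marginal benefit = demand + MEB = 161.859 - 3.214q.
Set SMB = MC: 161.859 - 3.214q = 27.803 + 3.057q → q* = 21.3771.

q* = 21.377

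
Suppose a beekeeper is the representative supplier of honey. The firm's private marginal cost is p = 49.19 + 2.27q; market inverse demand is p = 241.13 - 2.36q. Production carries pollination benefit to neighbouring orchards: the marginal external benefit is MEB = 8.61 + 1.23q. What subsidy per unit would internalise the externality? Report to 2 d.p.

subsidy = 81.16 per unit

Social marginal cost = private MC − MEB = 40.58 + 1.04q.
Set SMC = demand: 40.58 + 1.04q = 241.13 - 2.36q → q* = 58.9853.
The Pigouvian subsidy equals MEB at q*: 8.61 + 1.23×58.9853 = 81.1619.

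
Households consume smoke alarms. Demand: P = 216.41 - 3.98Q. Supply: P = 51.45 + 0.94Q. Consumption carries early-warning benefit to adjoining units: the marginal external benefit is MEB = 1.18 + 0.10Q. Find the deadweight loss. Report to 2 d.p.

Market equilibrium (private): 51.45 + 0.94Q = 216.41 - 3.98Q → Q_m = 33.5285.
Social marginal benefit = demand + MEB = 217.59 - 3.88Q.
Set SMB = MC: 217.59 - 3.88Q = 51.45 + 0.94Q → Q* = 34.4689.
Height of the DWL triangle at Q_m is SMB(Q_m) − MC(Q_m) = MEB(Q_m) = 4.5328.
DWL = ½ × 0.9404 × 4.5328 = 2.1313.

DWL = 2.13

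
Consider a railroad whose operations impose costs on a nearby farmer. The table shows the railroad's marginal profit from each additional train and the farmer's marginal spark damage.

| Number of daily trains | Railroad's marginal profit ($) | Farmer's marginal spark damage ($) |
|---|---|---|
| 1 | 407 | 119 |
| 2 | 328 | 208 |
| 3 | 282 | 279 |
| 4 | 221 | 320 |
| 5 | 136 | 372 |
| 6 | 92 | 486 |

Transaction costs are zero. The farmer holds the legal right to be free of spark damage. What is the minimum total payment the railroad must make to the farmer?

Efficient level: marginal profit ≥ marginal spark damage through level 3, so k* = 3.
With the farmer holding the right, the railroad must at least compensate total damage at k*: 119 + 208 + 279 = 606.

$606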